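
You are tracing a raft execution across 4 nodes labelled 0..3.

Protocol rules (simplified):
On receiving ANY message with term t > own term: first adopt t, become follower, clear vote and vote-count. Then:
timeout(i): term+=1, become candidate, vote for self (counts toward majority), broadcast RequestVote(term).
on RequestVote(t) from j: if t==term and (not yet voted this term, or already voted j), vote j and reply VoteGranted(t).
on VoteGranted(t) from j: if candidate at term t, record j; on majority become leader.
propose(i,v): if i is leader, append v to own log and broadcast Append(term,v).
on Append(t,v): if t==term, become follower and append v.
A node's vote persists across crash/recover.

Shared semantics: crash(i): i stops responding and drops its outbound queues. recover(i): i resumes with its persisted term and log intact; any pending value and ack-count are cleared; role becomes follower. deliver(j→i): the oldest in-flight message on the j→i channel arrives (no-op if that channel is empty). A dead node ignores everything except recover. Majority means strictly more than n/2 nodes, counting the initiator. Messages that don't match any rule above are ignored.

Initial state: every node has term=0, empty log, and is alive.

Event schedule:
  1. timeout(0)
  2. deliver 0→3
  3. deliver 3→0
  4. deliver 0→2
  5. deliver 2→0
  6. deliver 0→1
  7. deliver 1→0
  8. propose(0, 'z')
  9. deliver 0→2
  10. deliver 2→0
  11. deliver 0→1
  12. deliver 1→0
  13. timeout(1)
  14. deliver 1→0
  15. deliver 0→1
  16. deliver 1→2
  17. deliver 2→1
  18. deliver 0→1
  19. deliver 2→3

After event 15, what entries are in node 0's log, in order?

1. timeout(0):  <0:cand t1 ->
2. deliver 0→3:  <3:foll t1 ->
3. deliver 3→0:  nop
4. deliver 0→2:  <2:foll t1 ->
5. deliver 2→0:  <0:lead t1 ->
6. deliver 0→1:  <1:foll t1 ->
7. deliver 1→0:  nop
8. propose(0,'z'):  <0:lead t1 z>
9. deliver 0→2:  <2:foll t1 z>
10. deliver 2→0:  nop
11. deliver 0→1:  <1:foll t1 z>
12. deliver 1→0:  nop
13. timeout(1):  <1:cand t2 z>
14. deliver 1→0:  <0:foll t2 z>
15. deliver 0→1:  nop

z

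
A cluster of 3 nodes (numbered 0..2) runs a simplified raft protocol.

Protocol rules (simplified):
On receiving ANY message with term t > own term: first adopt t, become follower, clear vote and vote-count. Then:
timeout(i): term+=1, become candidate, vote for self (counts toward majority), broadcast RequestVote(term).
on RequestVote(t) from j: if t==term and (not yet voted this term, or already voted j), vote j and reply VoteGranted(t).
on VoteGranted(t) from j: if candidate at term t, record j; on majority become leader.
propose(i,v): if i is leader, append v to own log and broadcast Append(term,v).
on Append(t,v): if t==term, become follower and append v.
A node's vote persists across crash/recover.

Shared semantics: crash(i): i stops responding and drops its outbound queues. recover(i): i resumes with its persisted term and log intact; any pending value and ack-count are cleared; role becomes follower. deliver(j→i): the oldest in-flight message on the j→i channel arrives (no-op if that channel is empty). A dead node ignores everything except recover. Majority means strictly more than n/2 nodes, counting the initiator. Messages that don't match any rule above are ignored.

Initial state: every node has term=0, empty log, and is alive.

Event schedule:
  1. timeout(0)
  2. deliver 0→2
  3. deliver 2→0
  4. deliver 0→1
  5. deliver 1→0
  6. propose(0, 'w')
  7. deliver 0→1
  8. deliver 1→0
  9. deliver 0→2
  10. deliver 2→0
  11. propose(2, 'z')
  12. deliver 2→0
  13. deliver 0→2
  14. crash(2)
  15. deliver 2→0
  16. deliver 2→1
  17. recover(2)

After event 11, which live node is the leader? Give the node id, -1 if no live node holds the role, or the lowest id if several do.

0

[1] timeout(0) → N0(cand t1 [-])
[2] deliver 0→2 → N2(foll t1 [-])
[3] deliver 2→0 → N0(lead t1 [-])
[4] deliver 0→1 → N1(foll t1 [-])
[5] deliver 1→0 → ∅
[6] propose(0,'w') → N0(lead t1 [w])
[7] deliver 0→1 → N1(foll t1 [w])
[8] deliver 1→0 → ∅
[9] deliver 0→2 → N2(foll t1 [w])
[10] deliver 2→0 → ∅
[11] propose(2,'z') → ∅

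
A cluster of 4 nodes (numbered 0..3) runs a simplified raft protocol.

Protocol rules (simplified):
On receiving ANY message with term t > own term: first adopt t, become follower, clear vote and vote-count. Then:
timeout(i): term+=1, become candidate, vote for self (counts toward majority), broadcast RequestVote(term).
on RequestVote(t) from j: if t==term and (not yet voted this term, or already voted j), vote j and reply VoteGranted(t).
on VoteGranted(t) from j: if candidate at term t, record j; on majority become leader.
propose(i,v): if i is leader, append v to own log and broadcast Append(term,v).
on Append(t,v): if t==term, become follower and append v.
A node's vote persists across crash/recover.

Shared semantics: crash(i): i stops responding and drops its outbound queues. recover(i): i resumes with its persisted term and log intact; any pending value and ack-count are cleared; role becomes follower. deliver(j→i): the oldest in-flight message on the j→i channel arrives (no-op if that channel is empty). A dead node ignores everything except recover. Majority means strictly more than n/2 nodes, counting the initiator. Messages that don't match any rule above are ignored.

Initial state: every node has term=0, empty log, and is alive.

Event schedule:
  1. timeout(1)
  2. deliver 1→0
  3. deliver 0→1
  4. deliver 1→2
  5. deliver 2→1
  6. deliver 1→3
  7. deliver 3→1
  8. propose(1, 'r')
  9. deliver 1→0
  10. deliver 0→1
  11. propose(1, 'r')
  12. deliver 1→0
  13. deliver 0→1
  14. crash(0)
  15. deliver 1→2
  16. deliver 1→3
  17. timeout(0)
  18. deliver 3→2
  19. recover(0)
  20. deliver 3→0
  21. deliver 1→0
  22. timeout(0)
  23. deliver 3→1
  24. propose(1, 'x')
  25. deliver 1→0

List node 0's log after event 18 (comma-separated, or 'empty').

1. timeout(1):  <1:cand t1 ->
2. deliver 1→0:  <0:foll t1 ->
3. deliver 0→1:  nop
4. deliver 1→2:  <2:foll t1 ->
5. deliver 2→1:  <1:lead t1 ->
6. deliver 1→3:  <3:foll t1 ->
7. deliver 3→1:  nop
8. propose(1,'r'):  <1:lead t1 r>
9. deliver 1→0:  <0:foll t1 r>
10. deliver 0→1:  nop
11. propose(1,'r'):  <1:lead t1 r,r>
12. deliver 1→0:  <0:foll t1 r,r>
13. deliver 0→1:  nop
14. crash(0):  <0:✗foll t1 r,r>
15. deliver 1→2:  <2:foll t1 r>
16. deliver 1→3:  <3:foll t1 r>
17. timeout(0):  nop
18. deliver 3→2:  nop

r,r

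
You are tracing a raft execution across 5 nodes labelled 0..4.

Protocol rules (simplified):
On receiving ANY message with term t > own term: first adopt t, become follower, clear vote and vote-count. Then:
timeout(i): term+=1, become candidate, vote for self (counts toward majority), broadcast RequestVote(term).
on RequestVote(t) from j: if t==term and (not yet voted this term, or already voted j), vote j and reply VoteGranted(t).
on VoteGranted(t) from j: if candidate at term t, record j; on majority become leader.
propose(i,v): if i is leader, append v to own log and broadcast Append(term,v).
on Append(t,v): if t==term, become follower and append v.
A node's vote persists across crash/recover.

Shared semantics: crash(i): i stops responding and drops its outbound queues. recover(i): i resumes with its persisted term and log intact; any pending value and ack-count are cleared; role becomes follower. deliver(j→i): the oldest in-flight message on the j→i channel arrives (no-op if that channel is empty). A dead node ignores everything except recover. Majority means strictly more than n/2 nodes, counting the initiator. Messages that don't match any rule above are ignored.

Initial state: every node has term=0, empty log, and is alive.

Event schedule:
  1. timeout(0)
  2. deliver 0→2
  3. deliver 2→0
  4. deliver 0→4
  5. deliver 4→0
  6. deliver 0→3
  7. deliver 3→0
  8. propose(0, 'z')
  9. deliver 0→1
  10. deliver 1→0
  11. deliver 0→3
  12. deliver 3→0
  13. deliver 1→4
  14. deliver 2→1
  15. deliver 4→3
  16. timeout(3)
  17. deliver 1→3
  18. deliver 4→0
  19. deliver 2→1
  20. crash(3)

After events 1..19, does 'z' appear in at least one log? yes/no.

yes

e1 timeout(0): 0[cand,t=1,-]
e2 deliver 0→2: 2[foll,t=1,-]
e3 deliver 2→0: ·
e4 deliver 0→4: 4[foll,t=1,-]
e5 deliver 4→0: 0[lead,t=1,-]
e6 deliver 0→3: 3[foll,t=1,-]
e7 deliver 3→0: ·
e8 propose(0,'z'): 0[lead,t=1,z]
e9 deliver 0→1: 1[foll,t=1,-]
e10 deliver 1→0: ·
e11 deliver 0→3: 3[foll,t=1,z]
e12 deliver 3→0: ·
e13 deliver 1→4: ·
e14 deliver 2→1: ·
e15 deliver 4→3: ·
e16 timeout(3): 3[cand,t=2,z]
e17 deliver 1→3: ·
e18 deliver 4→0: ·
e19 deliver 2→1: ·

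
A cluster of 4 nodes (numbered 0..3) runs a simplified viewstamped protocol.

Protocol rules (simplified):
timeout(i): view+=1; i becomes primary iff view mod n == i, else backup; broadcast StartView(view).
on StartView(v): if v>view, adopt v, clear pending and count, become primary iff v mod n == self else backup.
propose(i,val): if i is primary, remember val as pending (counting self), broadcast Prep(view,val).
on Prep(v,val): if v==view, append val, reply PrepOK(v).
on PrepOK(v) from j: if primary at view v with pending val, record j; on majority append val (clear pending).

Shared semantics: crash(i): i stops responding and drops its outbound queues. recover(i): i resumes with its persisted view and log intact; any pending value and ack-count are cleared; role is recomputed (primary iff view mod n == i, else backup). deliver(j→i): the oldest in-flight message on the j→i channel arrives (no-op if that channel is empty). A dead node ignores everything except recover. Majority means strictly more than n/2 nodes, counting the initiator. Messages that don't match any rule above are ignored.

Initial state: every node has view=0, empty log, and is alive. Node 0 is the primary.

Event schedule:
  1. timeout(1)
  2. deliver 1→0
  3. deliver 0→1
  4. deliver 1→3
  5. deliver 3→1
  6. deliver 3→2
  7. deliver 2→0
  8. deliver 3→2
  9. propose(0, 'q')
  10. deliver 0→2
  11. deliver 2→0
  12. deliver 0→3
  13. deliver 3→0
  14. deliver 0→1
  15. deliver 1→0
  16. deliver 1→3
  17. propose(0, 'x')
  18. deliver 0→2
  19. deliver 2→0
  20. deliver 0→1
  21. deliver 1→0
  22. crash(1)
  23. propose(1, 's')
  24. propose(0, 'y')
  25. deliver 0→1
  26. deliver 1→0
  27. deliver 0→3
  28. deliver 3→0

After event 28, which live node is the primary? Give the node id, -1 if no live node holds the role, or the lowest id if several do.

step 1 timeout(1): 1={prim,v=1,log=-}
step 2 deliver 1→0: 0={back,v=1,log=-}
step 3 deliver 0→1: —
step 4 deliver 1→3: 3={back,v=1,log=-}
step 5 deliver 3→1: —
step 6 deliver 3→2: —
step 7 deliver 2→0: —
step 8 deliver 3→2: —
step 9 propose(0,'q'): —
step 10 deliver 0→2: —
step 11 deliver 2→0: —
step 12 deliver 0→3: —
step 13 deliver 3→0: —
step 14 deliver 0→1: —
step 15 deliver 1→0: —
step 16 deliver 1→3: —
step 17 propose(0,'x'): —
step 18 deliver 0→2: —
step 19 deliver 2→0: —
step 20 deliver 0→1: —
step 21 deliver 1→0: —
step 22 crash(1): 1={✗prim,v=1,log=-}
step 23 propose(1,'s'): —
step 24 propose(0,'y'): —
step 25 deliver 0→1: —
step 26 deliver 1→0: —
step 27 deliver 0→3: —
step 28 deliver 3→0: —

-1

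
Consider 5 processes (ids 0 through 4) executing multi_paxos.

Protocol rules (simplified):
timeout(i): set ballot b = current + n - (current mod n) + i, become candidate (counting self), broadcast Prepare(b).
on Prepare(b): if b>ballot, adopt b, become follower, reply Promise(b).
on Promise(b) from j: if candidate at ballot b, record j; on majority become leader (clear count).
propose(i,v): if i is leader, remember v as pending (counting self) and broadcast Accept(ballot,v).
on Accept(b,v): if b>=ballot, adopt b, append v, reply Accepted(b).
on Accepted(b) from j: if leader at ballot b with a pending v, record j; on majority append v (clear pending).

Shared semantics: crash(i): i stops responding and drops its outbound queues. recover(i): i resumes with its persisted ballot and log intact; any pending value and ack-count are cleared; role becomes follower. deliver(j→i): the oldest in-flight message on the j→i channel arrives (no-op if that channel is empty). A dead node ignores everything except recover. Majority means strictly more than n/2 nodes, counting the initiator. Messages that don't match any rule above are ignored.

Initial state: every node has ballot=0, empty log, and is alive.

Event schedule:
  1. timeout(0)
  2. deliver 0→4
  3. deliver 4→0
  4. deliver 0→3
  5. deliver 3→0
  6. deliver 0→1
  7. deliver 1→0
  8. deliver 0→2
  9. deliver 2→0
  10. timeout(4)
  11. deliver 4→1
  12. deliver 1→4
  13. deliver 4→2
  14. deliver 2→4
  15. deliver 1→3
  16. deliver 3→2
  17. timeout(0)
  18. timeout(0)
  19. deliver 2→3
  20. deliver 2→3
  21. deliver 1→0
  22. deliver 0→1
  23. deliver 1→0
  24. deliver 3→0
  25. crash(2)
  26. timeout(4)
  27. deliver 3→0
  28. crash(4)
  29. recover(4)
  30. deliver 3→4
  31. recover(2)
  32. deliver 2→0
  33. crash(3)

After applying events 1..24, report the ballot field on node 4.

1. timeout(0):  <0:cand b5 ->
2. deliver 0→4:  <4:foll b5 ->
3. deliver 4→0:  nop
4. deliver 0→3:  <3:foll b5 ->
5. deliver 3→0:  <0:lead b5 ->
6. deliver 0→1:  <1:foll b5 ->
7. deliver 1→0:  nop
8. deliver 0→2:  <2:foll b5 ->
9. deliver 2→0:  nop
10. timeout(4):  <4:cand b14 ->
11. deliver 4→1:  <1:foll b14 ->
12. deliver 1→4:  nop
13. deliver 4→2:  <2:foll b14 ->
14. deliver 2→4:  <4:lead b14 ->
15. deliver 1→3:  nop
16. deliver 3→2:  nop
17. timeout(0):  <0:cand b10 ->
18. timeout(0):  <0:cand b15 ->
19. deliver 2→3:  nop
20. deliver 2→3:  nop
21. deliver 1→0:  nop
22. deliver 0→1:  nop
23. deliver 1→0:  nop
24. deliver 3→0:  nop

14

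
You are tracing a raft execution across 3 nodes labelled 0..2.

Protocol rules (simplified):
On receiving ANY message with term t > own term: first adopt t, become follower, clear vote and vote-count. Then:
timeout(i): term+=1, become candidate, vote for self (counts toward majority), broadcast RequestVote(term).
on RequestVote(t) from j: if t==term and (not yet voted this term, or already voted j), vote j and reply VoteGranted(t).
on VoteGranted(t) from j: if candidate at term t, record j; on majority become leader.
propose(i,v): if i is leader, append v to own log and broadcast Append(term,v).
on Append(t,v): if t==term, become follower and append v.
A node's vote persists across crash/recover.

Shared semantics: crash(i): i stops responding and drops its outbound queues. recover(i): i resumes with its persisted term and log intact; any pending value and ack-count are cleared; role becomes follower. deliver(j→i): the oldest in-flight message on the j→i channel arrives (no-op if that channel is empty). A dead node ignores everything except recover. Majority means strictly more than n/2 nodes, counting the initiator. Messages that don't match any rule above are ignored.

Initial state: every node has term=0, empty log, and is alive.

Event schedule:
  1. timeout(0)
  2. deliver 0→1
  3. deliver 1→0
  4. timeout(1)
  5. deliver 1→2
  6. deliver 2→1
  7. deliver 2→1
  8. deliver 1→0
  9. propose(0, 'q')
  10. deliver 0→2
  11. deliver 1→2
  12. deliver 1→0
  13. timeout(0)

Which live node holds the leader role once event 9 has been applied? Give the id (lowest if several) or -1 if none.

e1 timeout(0): 0[cand,t=1,-]
e2 deliver 0→1: 1[foll,t=1,-]
e3 deliver 1→0: 0[lead,t=1,-]
e4 timeout(1): 1[cand,t=2,-]
e5 deliver 1→2: 2[foll,t=2,-]
e6 deliver 2→1: 1[lead,t=2,-]
e7 deliver 2→1: ·
e8 deliver 1→0: 0[foll,t=2,-]
e9 propose(0,'q'): ·

1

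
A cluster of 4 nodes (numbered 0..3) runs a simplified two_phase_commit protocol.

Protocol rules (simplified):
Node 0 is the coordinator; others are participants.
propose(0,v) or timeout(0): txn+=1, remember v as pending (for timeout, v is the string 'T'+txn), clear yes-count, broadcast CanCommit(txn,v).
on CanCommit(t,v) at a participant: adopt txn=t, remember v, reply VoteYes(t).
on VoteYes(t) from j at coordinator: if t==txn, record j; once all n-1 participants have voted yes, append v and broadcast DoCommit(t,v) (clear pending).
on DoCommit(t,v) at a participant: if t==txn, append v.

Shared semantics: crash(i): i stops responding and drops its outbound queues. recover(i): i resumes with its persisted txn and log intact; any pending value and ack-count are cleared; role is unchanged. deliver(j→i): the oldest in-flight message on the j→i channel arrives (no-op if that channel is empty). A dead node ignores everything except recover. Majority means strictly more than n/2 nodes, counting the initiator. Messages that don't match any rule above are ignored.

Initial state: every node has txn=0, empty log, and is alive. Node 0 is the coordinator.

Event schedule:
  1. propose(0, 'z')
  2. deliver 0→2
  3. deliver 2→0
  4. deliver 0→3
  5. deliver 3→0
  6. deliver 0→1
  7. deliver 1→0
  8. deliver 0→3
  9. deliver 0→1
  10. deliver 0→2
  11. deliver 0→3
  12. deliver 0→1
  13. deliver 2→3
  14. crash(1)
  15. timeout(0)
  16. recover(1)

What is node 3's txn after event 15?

step 1 propose(0,'z'): 0={coor,t=1,log=-}
step 2 deliver 0→2: 2={part,t=1,log=-}
step 3 deliver 2→0: —
step 4 deliver 0→3: 3={part,t=1,log=-}
step 5 deliver 3→0: —
step 6 deliver 0→1: 1={part,t=1,log=-}
step 7 deliver 1→0: 0={coor,t=1,log=z}
step 8 deliver 0→3: 3={part,t=1,log=z}
step 9 deliver 0→1: 1={part,t=1,log=z}
step 10 deliver 0→2: 2={part,t=1,log=z}
step 11 deliver 0→3: —
step 12 deliver 0→1: —
step 13 deliver 2→3: —
step 14 crash(1): 1={✗part,t=1,log=z}
step 15 timeout(0): 0={coor,t=2,log=z}

1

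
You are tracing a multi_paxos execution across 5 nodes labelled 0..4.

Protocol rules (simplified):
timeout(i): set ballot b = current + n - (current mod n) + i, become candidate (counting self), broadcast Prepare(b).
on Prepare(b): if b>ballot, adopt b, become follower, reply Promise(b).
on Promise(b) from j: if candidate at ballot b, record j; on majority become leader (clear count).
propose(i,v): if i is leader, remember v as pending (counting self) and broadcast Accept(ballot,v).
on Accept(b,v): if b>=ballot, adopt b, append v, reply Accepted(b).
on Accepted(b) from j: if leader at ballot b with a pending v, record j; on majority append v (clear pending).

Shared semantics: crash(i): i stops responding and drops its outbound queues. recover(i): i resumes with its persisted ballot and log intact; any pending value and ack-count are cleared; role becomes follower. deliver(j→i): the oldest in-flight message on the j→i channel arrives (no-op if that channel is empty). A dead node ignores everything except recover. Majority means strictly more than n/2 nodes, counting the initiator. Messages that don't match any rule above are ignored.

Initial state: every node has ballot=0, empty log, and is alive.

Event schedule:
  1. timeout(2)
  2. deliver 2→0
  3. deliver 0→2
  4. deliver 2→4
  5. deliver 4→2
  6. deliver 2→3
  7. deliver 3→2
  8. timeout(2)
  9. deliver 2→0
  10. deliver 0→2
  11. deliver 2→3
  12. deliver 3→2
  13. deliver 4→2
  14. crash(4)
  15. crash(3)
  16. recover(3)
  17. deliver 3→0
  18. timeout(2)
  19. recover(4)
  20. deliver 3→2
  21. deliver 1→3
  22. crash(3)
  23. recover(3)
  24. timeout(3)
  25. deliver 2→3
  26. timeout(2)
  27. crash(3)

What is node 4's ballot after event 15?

[1] timeout(2) → N2(cand b7 [-])
[2] deliver 2→0 → N0(foll b7 [-])
[3] deliver 0→2 → ∅
[4] deliver 2→4 → N4(foll b7 [-])
[5] deliver 4→2 → N2(lead b7 [-])
[6] deliver 2→3 → N3(foll b7 [-])
[7] deliver 3→2 → ∅
[8] timeout(2) → N2(cand b12 [-])
[9] deliver 2→0 → N0(foll b12 [-])
[10] deliver 0→2 → ∅
[11] deliver 2→3 → N3(foll b12 [-])
[12] deliver 3→2 → N2(lead b12 [-])
[13] deliver 4→2 → ∅
[14] crash(4) → N4(✗foll b7 [-])
[15] crash(3) → N3(✗foll b12 [-])

7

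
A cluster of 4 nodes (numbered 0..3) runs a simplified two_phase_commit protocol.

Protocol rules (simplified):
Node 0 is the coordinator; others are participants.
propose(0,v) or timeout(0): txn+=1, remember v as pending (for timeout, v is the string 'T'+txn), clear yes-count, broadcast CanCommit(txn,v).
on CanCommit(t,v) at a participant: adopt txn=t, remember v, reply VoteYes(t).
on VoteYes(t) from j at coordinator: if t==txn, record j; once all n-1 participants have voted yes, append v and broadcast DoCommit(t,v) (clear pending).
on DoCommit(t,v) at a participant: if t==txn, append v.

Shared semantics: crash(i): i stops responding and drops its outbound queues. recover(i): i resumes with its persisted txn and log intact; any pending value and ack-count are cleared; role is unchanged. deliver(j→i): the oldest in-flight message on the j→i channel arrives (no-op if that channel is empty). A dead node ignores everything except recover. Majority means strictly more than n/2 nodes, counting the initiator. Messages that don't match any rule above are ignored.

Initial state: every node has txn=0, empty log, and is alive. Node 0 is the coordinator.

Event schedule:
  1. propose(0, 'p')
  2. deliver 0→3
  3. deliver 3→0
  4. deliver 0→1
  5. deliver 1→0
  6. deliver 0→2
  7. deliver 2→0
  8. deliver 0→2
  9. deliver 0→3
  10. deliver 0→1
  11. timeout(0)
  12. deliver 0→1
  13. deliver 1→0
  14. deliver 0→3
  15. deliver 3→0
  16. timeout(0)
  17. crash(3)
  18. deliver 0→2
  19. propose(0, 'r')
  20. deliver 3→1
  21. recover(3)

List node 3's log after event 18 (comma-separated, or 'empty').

p

step 1 propose(0,'p'): 0={coor,t=1,log=-}
step 2 deliver 0→3: 3={part,t=1,log=-}
step 3 deliver 3→0: —
step 4 deliver 0→1: 1={part,t=1,log=-}
step 5 deliver 1→0: —
step 6 deliver 0→2: 2={part,t=1,log=-}
step 7 deliver 2→0: 0={coor,t=1,log=p}
step 8 deliver 0→2: 2={part,t=1,log=p}
step 9 deliver 0→3: 3={part,t=1,log=p}
step 10 deliver 0→1: 1={part,t=1,log=p}
step 11 timeout(0): 0={coor,t=2,log=p}
step 12 deliver 0→1: 1={part,t=2,log=p}
step 13 deliver 1→0: —
step 14 deliver 0→3: 3={part,t=2,log=p}
step 15 deliver 3→0: —
step 16 timeout(0): 0={coor,t=3,log=p}
step 17 crash(3): 3={✗part,t=2,log=p}
step 18 deliver 0→2: 2={part,t=2,log=p}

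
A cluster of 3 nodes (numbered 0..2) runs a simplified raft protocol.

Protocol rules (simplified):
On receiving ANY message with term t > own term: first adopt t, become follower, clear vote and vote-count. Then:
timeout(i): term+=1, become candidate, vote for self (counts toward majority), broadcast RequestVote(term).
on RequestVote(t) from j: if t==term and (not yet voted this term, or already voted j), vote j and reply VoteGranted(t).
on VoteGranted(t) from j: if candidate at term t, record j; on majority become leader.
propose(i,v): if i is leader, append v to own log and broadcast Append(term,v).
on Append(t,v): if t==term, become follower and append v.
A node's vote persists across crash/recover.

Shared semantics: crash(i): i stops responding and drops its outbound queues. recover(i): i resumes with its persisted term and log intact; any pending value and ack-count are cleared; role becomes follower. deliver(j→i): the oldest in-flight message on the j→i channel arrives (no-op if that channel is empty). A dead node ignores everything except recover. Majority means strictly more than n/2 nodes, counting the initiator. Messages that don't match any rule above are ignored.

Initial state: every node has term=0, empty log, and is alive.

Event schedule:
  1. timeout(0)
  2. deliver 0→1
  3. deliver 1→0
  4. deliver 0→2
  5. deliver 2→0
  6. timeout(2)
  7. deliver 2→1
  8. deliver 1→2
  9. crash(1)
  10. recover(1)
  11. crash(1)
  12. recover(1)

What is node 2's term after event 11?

after 1 — timeout(0): n0:cand/t1/[-]
after 2 — deliver 0→1: n1:foll/t1/[-]
after 3 — deliver 1→0: n0:lead/t1/[-]
after 4 — deliver 0→2: n2:foll/t1/[-]
after 5 — deliver 2→0: ·
after 6 — timeout(2): n2:cand/t2/[-]
after 7 — deliver 2→1: n1:foll/t2/[-]
after 8 — deliver 1→2: n2:lead/t2/[-]
after 9 — crash(1): n1:✗foll/t2/[-]
after 10 — recover(1): n1:foll/t2/[-]
after 11 — crash(1): n1:✗foll/t2/[-]

2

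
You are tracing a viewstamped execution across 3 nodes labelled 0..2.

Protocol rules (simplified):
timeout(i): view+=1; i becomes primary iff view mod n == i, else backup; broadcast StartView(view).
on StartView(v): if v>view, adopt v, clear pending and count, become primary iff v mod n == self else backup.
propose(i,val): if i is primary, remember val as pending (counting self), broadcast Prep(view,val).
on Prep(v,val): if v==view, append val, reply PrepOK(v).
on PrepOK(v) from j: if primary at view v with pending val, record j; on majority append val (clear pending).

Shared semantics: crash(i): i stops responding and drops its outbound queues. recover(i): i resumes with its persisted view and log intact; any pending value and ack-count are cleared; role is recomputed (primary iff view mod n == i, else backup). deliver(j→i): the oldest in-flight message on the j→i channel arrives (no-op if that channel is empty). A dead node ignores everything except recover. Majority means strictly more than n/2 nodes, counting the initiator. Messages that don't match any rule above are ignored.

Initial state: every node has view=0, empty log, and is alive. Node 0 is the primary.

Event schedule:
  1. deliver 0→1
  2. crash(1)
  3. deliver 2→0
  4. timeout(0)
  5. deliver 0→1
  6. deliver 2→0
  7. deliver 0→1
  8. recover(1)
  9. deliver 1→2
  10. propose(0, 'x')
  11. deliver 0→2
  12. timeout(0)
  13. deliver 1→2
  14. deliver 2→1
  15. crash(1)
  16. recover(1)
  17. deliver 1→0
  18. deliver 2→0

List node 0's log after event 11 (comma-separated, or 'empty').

empty

e1 deliver 0→1: ·
e2 crash(1): 1[✗back,v=0,-]
e3 deliver 2→0: ·
e4 timeout(0): 0[back,v=1,-]
e5 deliver 0→1: ·
e6 deliver 2→0: ·
e7 deliver 0→1: ·
e8 recover(1): 1[back,v=0,-]
e9 deliver 1→2: ·
e10 propose(0,'x'): ·
e11 deliver 0→2: 2[back,v=1,-]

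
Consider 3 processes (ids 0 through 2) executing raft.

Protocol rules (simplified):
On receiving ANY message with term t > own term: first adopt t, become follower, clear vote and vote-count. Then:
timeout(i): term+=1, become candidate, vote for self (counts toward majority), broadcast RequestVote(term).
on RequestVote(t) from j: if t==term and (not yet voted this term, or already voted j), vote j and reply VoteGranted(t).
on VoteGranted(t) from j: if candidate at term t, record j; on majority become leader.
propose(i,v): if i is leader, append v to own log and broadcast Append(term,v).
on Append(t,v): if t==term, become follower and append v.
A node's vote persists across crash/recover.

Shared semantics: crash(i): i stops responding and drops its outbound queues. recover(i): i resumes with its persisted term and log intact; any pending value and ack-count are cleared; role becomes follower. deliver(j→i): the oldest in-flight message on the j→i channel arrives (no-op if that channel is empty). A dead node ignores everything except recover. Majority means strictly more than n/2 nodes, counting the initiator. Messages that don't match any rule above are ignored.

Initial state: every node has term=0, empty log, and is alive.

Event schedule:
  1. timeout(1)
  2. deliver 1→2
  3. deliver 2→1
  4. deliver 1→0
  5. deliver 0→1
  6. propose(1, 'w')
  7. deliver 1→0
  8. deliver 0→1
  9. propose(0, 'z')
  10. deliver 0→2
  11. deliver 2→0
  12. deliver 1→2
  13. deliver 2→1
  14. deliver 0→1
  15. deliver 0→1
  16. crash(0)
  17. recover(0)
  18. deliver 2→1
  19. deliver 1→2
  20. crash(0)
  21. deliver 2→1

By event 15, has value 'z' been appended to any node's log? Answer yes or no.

no

1. timeout(1):  <1:cand t1 ->
2. deliver 1→2:  <2:foll t1 ->
3. deliver 2→1:  <1:lead t1 ->
4. deliver 1→0:  <0:foll t1 ->
5. deliver 0→1:  nop
6. propose(1,'w'):  <1:lead t1 w>
7. deliver 1→0:  <0:foll t1 w>
8. deliver 0→1:  nop
9. propose(0,'z'):  nop
10. deliver 0→2:  nop
11. deliver 2→0:  nop
12. deliver 1→2:  <2:foll t1 w>
13. deliver 2→1:  nop
14. deliver 0→1:  nop
15. deliver 0→1:  nop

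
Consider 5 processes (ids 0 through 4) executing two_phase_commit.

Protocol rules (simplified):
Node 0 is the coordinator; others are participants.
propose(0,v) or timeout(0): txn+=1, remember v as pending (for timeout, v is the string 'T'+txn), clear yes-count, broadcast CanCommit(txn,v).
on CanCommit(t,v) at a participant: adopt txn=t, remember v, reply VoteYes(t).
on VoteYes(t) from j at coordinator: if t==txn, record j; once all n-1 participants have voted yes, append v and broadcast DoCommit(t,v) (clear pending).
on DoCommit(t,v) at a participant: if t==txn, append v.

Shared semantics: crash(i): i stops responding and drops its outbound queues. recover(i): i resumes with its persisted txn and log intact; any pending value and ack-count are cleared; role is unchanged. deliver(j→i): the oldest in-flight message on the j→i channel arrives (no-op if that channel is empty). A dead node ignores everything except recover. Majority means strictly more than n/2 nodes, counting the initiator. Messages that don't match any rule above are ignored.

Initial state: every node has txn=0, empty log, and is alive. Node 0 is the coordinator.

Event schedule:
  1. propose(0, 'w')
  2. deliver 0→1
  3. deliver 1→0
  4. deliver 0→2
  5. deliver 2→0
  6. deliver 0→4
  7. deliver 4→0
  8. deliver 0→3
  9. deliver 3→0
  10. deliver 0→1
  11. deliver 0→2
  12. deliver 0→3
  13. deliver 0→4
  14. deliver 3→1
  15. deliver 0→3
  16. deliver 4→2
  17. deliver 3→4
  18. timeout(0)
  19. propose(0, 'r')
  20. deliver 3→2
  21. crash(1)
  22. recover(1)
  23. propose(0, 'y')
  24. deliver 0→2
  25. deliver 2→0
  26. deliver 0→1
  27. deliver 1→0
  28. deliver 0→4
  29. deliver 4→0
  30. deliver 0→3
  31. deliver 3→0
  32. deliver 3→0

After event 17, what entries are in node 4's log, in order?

w

after 1 — propose(0,'w'): n0:coor/t1/[-]
after 2 — deliver 0→1: n1:part/t1/[-]
after 3 — deliver 1→0: ·
after 4 — deliver 0→2: n2:part/t1/[-]
after 5 — deliver 2→0: ·
after 6 — deliver 0→4: n4:part/t1/[-]
after 7 — deliver 4→0: ·
after 8 — deliver 0→3: n3:part/t1/[-]
after 9 — deliver 3→0: n0:coor/t1/[w]
after 10 — deliver 0→1: n1:part/t1/[w]
after 11 — deliver 0→2: n2:part/t1/[w]
after 12 — deliver 0→3: n3:part/t1/[w]
after 13 — deliver 0→4: n4:part/t1/[w]
after 14 — deliver 3→1: ·
after 15 — deliver 0→3: ·
after 16 — deliver 4→2: ·
after 17 — deliver 3→4: ·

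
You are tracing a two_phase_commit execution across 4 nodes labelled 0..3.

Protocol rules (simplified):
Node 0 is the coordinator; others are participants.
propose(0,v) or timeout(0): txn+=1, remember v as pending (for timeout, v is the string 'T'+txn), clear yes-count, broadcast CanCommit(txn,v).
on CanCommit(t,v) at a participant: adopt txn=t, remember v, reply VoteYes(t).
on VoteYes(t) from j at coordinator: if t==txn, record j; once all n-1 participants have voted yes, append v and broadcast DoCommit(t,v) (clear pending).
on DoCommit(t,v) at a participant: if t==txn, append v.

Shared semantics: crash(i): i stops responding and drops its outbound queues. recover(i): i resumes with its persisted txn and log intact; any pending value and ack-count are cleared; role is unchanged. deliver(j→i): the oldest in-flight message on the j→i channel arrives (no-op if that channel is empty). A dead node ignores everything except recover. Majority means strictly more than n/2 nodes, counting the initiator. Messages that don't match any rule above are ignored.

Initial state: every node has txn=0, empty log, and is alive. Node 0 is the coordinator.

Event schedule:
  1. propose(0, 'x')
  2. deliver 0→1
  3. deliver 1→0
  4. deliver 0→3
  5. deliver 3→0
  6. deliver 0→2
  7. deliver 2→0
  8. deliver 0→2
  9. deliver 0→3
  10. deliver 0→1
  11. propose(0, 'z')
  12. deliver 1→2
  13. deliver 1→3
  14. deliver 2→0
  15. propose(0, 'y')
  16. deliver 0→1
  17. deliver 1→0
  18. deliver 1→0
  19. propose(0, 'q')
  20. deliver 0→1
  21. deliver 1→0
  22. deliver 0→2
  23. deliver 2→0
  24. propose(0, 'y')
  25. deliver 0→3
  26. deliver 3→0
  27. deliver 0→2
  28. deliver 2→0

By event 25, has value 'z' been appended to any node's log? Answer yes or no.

no

1. propose(0,'x'):  <0:coor t1 ->
2. deliver 0→1:  <1:part t1 ->
3. deliver 1→0:  nop
4. deliver 0→3:  <3:part t1 ->
5. deliver 3→0:  nop
6. deliver 0→2:  <2:part t1 ->
7. deliver 2→0:  <0:coor t1 x>
8. deliver 0→2:  <2:part t1 x>
9. deliver 0→3:  <3:part t1 x>
10. deliver 0→1:  <1:part t1 x>
11. propose(0,'z'):  <0:coor t2 x>
12. deliver 1→2:  nop
13. deliver 1→3:  nop
14. deliver 2→0:  nop
15. propose(0,'y'):  <0:coor t3 x>
16. deliver 0→1:  <1:part t2 x>
17. deliver 1→0:  nop
18. deliver 1→0:  nop
19. propose(0,'q'):  <0:coor t4 x>
20. deliver 0→1:  <1:part t3 x>
21. deliver 1→0:  nop
22. deliver 0→2:  <2:part t2 x>
23. deliver 2→0:  nop
24. propose(0,'y'):  <0:coor t5 x>
25. deliver 0→3:  <3:part t2 x>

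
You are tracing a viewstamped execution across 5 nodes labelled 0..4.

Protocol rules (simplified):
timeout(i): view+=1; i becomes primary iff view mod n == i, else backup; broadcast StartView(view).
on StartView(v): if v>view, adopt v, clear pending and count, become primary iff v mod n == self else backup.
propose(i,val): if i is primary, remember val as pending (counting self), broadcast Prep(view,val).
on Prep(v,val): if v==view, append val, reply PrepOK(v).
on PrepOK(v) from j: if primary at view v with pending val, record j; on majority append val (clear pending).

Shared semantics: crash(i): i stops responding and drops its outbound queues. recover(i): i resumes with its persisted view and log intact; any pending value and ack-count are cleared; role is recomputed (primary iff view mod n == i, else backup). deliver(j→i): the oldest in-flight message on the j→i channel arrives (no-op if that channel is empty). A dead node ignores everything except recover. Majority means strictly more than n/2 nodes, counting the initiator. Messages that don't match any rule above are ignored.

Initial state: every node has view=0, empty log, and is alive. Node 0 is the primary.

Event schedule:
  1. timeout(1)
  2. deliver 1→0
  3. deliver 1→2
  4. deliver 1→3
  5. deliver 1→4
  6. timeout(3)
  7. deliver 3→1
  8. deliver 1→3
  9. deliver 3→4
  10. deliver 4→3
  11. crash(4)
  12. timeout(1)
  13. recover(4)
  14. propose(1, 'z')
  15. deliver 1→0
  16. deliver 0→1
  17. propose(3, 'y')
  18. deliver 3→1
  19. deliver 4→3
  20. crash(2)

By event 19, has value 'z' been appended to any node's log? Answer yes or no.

step 1 timeout(1): 1={prim,v=1,log=-}
step 2 deliver 1→0: 0={back,v=1,log=-}
step 3 deliver 1→2: 2={back,v=1,log=-}
step 4 deliver 1→3: 3={back,v=1,log=-}
step 5 deliver 1→4: 4={back,v=1,log=-}
step 6 timeout(3): 3={back,v=2,log=-}
step 7 deliver 3→1: 1={back,v=2,log=-}
step 8 deliver 1→3: —
step 9 deliver 3→4: 4={back,v=2,log=-}
step 10 deliver 4→3: —
step 11 crash(4): 4={✗back,v=2,log=-}
step 12 timeout(1): 1={back,v=3,log=-}
step 13 recover(4): 4={back,v=2,log=-}
step 14 propose(1,'z'): —
step 15 deliver 1→0: 0={back,v=3,log=-}
step 16 deliver 0→1: —
step 17 propose(3,'y'): —
step 18 deliver 3→1: —
step 19 deliver 4→3: —

no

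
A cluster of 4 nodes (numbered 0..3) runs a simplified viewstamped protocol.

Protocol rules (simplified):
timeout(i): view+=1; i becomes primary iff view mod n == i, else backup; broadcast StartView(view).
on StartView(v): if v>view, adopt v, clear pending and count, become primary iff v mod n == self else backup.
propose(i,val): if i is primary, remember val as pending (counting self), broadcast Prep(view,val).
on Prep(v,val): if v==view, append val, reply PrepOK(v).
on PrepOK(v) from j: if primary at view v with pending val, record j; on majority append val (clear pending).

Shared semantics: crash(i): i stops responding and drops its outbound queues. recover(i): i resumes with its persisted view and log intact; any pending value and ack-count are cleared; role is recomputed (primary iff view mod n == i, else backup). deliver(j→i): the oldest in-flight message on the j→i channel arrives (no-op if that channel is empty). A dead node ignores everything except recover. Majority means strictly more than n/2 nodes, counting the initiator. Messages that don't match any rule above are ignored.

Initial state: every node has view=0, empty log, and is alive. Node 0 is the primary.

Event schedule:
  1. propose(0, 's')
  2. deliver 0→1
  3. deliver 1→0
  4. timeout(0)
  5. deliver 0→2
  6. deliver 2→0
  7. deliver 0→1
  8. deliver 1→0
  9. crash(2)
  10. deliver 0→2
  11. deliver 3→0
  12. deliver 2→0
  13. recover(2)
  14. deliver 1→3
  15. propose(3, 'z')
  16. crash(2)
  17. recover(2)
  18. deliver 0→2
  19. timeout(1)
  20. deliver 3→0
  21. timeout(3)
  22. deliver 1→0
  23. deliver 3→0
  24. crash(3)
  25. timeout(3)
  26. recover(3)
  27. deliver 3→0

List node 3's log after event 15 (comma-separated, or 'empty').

empty

after 1 — propose(0,'s'): ·
after 2 — deliver 0→1: n1:back/v0/[s]
after 3 — deliver 1→0: ·
after 4 — timeout(0): n0:back/v1/[-]
after 5 — deliver 0→2: n2:back/v0/[s]
after 6 — deliver 2→0: ·
after 7 — deliver 0→1: n1:prim/v1/[s]
after 8 — deliver 1→0: ·
after 9 — crash(2): n2:✗back/v0/[s]
after 10 — deliver 0→2: ·
after 11 — deliver 3→0: ·
after 12 — deliver 2→0: ·
after 13 — recover(2): n2:back/v0/[s]
after 14 — deliver 1→3: ·
after 15 — propose(3,'z'): ·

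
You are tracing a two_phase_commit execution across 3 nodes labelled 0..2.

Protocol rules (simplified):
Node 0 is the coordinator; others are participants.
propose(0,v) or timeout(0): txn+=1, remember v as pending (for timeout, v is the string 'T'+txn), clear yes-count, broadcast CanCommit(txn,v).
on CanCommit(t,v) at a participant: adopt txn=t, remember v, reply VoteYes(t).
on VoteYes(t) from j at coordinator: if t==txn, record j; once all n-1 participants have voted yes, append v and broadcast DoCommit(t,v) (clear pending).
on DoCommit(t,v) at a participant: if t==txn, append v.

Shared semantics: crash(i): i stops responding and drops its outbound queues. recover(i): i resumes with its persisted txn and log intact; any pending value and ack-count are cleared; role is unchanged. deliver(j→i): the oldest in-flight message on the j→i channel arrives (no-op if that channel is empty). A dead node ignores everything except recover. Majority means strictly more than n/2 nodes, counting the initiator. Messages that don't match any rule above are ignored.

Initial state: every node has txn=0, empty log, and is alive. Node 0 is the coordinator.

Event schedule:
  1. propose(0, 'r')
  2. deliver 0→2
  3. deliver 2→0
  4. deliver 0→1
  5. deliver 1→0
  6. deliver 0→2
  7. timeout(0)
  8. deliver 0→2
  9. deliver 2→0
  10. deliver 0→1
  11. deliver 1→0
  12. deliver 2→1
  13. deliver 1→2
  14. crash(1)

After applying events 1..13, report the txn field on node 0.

2

step 1 propose(0,'r'): 0={coor,t=1,log=-}
step 2 deliver 0→2: 2={part,t=1,log=-}
step 3 deliver 2→0: —
step 4 deliver 0→1: 1={part,t=1,log=-}
step 5 deliver 1→0: 0={coor,t=1,log=r}
step 6 deliver 0→2: 2={part,t=1,log=r}
step 7 timeout(0): 0={coor,t=2,log=r}
step 8 deliver 0→2: 2={part,t=2,log=r}
step 9 deliver 2→0: —
step 10 deliver 0→1: 1={part,t=1,log=r}
step 11 deliver 1→0: —
step 12 deliver 2→1: —
step 13 deliver 1→2: —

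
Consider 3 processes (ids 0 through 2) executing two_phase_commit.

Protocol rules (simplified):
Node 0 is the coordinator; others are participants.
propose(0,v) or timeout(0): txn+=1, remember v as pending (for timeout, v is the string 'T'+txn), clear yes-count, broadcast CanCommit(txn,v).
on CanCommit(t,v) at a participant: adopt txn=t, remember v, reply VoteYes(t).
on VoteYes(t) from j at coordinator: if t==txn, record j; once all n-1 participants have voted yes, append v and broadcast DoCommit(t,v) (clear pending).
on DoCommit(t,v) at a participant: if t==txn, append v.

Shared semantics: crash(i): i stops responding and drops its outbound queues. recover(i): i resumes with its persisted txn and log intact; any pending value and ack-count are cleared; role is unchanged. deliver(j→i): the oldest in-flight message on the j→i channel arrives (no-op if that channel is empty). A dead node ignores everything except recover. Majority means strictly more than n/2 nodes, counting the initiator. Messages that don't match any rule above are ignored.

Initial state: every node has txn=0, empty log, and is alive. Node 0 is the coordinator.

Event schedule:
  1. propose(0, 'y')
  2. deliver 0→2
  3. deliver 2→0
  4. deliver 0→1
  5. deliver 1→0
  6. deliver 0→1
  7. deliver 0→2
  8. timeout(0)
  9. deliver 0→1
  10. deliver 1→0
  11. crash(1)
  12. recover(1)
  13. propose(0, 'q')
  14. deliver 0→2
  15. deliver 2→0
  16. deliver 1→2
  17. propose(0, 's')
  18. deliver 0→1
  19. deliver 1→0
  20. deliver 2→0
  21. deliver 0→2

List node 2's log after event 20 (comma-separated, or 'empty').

after 1 — propose(0,'y'): n0:coor/t1/[-]
after 2 — deliver 0→2: n2:part/t1/[-]
after 3 — deliver 2→0: ·
after 4 — deliver 0→1: n1:part/t1/[-]
after 5 — deliver 1→0: n0:coor/t1/[y]
after 6 — deliver 0→1: n1:part/t1/[y]
after 7 — deliver 0→2: n2:part/t1/[y]
after 8 — timeout(0): n0:coor/t2/[y]
after 9 — deliver 0→1: n1:part/t2/[y]
after 10 — deliver 1→0: ·
after 11 — crash(1): n1:✗part/t2/[y]
after 12 — recover(1): n1:part/t2/[y]
after 13 — propose(0,'q'): n0:coor/t3/[y]
after 14 — deliver 0→2: n2:part/t2/[y]
after 15 — deliver 2→0: ·
after 16 — deliver 1→2: ·
after 17 — propose(0,'s'): n0:coor/t4/[y]
after 18 — deliver 0→1: n1:part/t3/[y]
after 19 — deliver 1→0: ·
after 20 — deliver 2→0: ·

y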